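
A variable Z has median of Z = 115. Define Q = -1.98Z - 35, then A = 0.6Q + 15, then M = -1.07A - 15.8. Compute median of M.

median of Q = (-1.98)·115 + (-35) = -262.7.
median of A = 0.6·(-262.7) + 15 = -142.62.
median of M = (-1.07)·(-142.62) + (-15.8) = 136.8034.

median of M = 136.8034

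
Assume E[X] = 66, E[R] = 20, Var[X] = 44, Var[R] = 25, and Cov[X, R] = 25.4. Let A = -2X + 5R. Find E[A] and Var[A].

E[A] = (-2)·E[X] + 5·E[R] = (-2)·66 + 5·20 = -32.
Var[A] = a²·Var[X] + b²·Var[R] + 2ab·Cov[X, R] with a = -2, b = 5.
= (-2)²·44 + 5²·25 + 2·(-2)·5·25.4
= 176 + 625 + (-508) = 293.

E[A] = -32, Var[A] = 293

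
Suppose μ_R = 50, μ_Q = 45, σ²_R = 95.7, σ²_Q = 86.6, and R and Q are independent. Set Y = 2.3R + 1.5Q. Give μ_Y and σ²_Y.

μ_Y = 182.5, σ²_Y = 701.103

μ_Y = 2.3·μ_R + 1.5·μ_Q = 2.3·50 + 1.5·45 = 182.5.
σ²_Y = a²·σ²_R + b²·σ²_Q + 2ab·Cov(R, Q) with a = 2.3, b = 1.5.
Independence gives Cov(R, Q) = 0.
= 2.3²·95.7 + 1.5²·86.6 + 2·2.3·1.5·0
= 506.253 + 194.85 + 0 = 701.103.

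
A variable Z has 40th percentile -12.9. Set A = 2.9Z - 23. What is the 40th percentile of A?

Since a = 2.9 > 0 the transformation is increasing, so the 40th percentile of A = a·(P_{40} of Z) + b = 2.9·(-12.9) + (-23) = -60.41.

40th percentile of A = -60.41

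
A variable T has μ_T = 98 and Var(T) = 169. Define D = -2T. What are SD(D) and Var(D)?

SD(D) = 26, Var(D) = 676

D = -2T is linear with a = -2, b = 0.
SD(T) = √169 = 13.
SD(D) = |a|·SD(T) = |-2|·13 = 26.
Var(D) = a²·Var(T) = (-2)²·169 = 676.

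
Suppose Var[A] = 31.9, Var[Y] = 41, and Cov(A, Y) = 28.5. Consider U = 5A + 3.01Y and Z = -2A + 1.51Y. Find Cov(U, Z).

By bilinearity, Cov(U, Z) = ac·Var[A] + bd·Var[Y] + (ad+bc)·Cov(A, Y), with a=5, b=3.01, c=-2, d=1.51.
ac·Var[A] = 5·(-2)·31.9 = -319
bd·Var[Y] = 3.01·1.51·41 = 186.3491
(ad+bc)·Cov(A, Y) = (1.53)·28.5 = 43.605
Cov(U, Z) = -319 + 186.3491 + 43.605 = -89.0459.

Cov(U, Z) = -89.0459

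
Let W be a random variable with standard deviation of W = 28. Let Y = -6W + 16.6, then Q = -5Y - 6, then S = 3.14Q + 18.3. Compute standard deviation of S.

standard deviation of S = 2637.6

standard deviation of Y = |-6|·28 = 168.
standard deviation of Q = |-5|·168 = 840.
standard deviation of S = |3.14|·840 = 2637.6.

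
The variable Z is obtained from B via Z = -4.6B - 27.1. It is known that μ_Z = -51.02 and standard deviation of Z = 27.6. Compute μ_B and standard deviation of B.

μ_B = 5.2, standard deviation of B = 6

From Z = -4.6B - 27.1: μ_Z = a·μ_B + b, so μ_B = (μ_Z − b)/a = (-51.02 − (-27.1))/(-4.6) = 5.2.
standard deviation of Z = |a|·standard deviation of B, so standard deviation of B = 27.6/|-4.6| = 6.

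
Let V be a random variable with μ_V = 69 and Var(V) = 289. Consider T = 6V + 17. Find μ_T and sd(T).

T = 6V + 17 is linear with a = 6, b = 17.
μ_T = a·μ_V + b = 6·69 + 17 = 431.
sd(V) = √289 = 17.
sd(T) = |a|·sd(V) = |6|·17 = 102.

μ_T = 431, sd(T) = 102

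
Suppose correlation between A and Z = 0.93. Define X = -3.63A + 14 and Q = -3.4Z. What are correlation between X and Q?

Linear rescalings preserve correlation up to sign; here the slopes -3.63 and -3.4 have the same sign, so correlation between X and Q = correlation between A and Z = 0.93.

correlation between X and Q = 0.93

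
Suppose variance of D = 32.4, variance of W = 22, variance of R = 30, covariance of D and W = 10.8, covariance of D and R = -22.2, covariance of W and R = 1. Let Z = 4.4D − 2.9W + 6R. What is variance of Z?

variance of Z = a²·variance of D + b²·variance of W + c²·variance of R + 2ab·covariance of D and W + 2ac·covariance of D and R + 2bc·covariance of W and R, with a = 4.4, b = -2.9, c = 6.
= 627.264 + 185.02 + 1080 + (-275.616) + (-1172.16) + (-34.8)
= 409.708.

variance of Z = 409.708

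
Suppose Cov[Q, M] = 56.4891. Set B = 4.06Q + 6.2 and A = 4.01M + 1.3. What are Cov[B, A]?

Cov[B, A] = 919.67644146

Cov[B, A] = a·c·Cov[Q, M] = 4.06·4.01·56.4891 = 919.67644146. Additive constants drop out.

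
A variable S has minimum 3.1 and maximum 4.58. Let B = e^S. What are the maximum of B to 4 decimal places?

e^S is increasing on this domain, so max(B) comes from max(S) = 4.58: max(B) = exp(4.58) ≈ 97.5144.

max(B) = 97.5144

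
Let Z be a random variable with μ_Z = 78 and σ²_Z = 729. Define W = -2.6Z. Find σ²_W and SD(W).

W = -2.6Z is linear with a = -2.6, b = 0.
σ²_W = a²·σ²_Z = (-2.6)²·729 = 4928.04.
SD(Z) = √729 = 27.
SD(W) = |a|·SD(Z) = |-2.6|·27 = 70.2.

σ²_W = 4928.04, SD(W) = 70.2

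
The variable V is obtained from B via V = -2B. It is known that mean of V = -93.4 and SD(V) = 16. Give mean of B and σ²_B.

From V = -2B: mean of V = a·mean of B + b, so mean of B = (mean of V − b)/a = (-93.4 − 0)/(-2) = 46.7.
σ²_V = 16² = 256.
σ²_V = a²·σ²_B, so σ²_B = 256/(-2)² = 64.

mean of B = 46.7, σ²_B = 64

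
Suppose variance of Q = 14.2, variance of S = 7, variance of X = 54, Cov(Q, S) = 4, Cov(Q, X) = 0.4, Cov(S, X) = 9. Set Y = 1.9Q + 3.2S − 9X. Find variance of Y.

variance of Y = a²·variance of Q + b²·variance of S + c²·variance of X + 2ab·Cov(Q, S) + 2ac·Cov(Q, X) + 2bc·Cov(S, X), with a = 1.9, b = 3.2, c = -9.
= 51.262 + 71.68 + 4374 + 48.64 + (-13.68) + (-518.4)
= 4013.502.

variance of Y = 4013.502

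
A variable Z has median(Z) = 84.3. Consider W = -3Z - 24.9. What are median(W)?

A linear map preserves order up to sign, so median(W) = a·median(Z) + b = (-3)·84.3 + (-24.9) = -277.8.

median(W) = -277.8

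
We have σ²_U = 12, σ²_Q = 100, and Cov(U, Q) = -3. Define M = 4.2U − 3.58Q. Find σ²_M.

σ²_M = 1583.536

σ²_M = a²·σ²_U + b²·σ²_Q + 2ab·Cov(U, Q) with a = 4.2, b = -3.58.
= 4.2²·12 + (-3.58)²·100 + 2·4.2·(-3.58)·(-3)
= 211.68 + 1281.64 + 90.216 = 1583.536.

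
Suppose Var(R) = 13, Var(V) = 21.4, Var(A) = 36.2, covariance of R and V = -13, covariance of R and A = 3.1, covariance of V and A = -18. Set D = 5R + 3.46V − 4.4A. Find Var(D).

Var(D) = a²·Var(R) + b²·Var(V) + c²·Var(A) + 2ab·covariance of R and V + 2ac·covariance of R and A + 2bc·covariance of V and A, with a = 5, b = 3.46, c = -4.4.
= 325 + 256.19224 + 700.832 + (-449.8) + (-136.4) + 548.064
= 1243.88824.

Var(D) = 1243.88824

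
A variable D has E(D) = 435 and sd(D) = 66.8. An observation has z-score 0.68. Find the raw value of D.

D = 480.424

D = E(D) + z·sd(D) = 435 + 0.68·66.8 = 480.424.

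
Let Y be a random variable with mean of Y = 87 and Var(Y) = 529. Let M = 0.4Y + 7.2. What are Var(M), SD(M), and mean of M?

Var(M) = 84.64, SD(M) = 9.2, mean of M = 42

M = 0.4Y + 7.2 is linear with a = 0.4, b = 7.2.
Var(M) = a²·Var(Y) = 0.4²·529 = 84.64 (the additive constant 7.2 does not affect variance).
SD(Y) = √529 = 23.
SD(M) = |a|·SD(Y) = |0.4|·23 = 9.2.
mean of M = a·mean of Y + b = 0.4·87 + 7.2 = 42.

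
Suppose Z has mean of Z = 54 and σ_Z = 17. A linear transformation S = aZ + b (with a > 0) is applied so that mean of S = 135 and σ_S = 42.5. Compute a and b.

a = 2.5, b = 0

σ_S = a·σ_Z (a > 0), so a = 42.5/17 = 2.5.
mean of S = a·mean of Z + b, so b = 135 − 2.5·54 = 0.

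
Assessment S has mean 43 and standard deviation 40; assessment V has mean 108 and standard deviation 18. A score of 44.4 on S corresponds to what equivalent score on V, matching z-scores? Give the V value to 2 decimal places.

z = (44.4 − 43)/40 = 0.035.
V = 108 + z·18 = 108 + (44.4 − 43)·18/40 = 108.63.

V = 108.63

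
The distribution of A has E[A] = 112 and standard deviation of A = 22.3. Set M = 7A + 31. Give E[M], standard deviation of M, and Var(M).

M = 7A + 31 is linear with a = 7, b = 31.
E[M] = a·E[A] + b = 7·112 + 31 = 815.
standard deviation of M = |a|·standard deviation of A = |7|·22.3 = 156.1.
Var(A) = 22.3² = 497.29.
Var(M) = a²·Var(A) = 7²·497.29 = 24367.21 (the additive constant 31 does not affect variance).

E[M] = 815, standard deviation of M = 156.1, Var(M) = 24367.21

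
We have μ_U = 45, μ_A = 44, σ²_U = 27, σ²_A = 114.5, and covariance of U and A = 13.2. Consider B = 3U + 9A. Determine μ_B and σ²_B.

μ_B = 531, σ²_B = 10230.3

μ_B = 3·μ_U + 9·μ_A = 3·45 + 9·44 = 531.
σ²_B = a²·σ²_U + b²·σ²_A + 2ab·covariance of U and A with a = 3, b = 9.
= 3²·27 + 9²·114.5 + 2·3·9·13.2
= 243 + 9274.5 + 712.8 = 10230.3.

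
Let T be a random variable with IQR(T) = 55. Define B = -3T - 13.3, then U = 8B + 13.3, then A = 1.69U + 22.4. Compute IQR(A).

IQR(A) = 2230.8

IQR(B) = |-3|·55 = 165.
IQR(U) = |8|·165 = 1320.
IQR(A) = |1.69|·1320 = 2230.8.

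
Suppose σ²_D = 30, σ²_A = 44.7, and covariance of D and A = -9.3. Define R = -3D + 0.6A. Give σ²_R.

σ²_R = a²·σ²_D + b²·σ²_A + 2ab·covariance of D and A with a = -3, b = 0.6.
= (-3)²·30 + 0.6²·44.7 + 2·(-3)·0.6·(-9.3)
= 270 + 16.092 + 33.48 = 319.572.

σ²_R = 319.572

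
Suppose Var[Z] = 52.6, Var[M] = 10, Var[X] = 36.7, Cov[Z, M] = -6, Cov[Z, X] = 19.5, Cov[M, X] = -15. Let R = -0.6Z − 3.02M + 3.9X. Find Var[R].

Var[R] = 908.683

Var[R] = a²·Var[Z] + b²·Var[M] + c²·Var[X] + 2ab·Cov[Z, M] + 2ac·Cov[Z, X] + 2bc·Cov[M, X], with a = -0.6, b = -3.02, c = 3.9.
= 18.936 + 91.204 + 558.207 + (-21.744) + (-91.26) + 353.34
= 908.683.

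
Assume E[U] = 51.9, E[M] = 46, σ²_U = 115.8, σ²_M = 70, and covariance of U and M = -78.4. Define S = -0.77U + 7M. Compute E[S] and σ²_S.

E[S] = 282.037, σ²_S = 4343.80982

E[S] = (-0.77)·E[U] + 7·E[M] = (-0.77)·51.9 + 7·46 = 282.037.
σ²_S = a²·σ²_U + b²·σ²_M + 2ab·covariance of U and M with a = -0.77, b = 7.
= (-0.77)²·115.8 + 7²·70 + 2·(-0.77)·7·(-78.4)
= 68.65782 + 3430 + 845.152 = 4343.80982.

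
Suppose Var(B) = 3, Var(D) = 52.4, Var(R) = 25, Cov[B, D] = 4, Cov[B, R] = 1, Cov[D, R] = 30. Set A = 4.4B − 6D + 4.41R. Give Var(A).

Var(A) = 670.6905

Var(A) = a²·Var(B) + b²·Var(D) + c²·Var(R) + 2ab·Cov[B, D] + 2ac·Cov[B, R] + 2bc·Cov[D, R], with a = 4.4, b = -6, c = 4.41.
= 58.08 + 1886.4 + 486.2025 + (-211.2) + 38.808 + (-1587.6)
= 670.6905.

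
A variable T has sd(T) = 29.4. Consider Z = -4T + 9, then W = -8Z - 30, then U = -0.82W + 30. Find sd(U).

sd(Z) = |-4|·29.4 = 117.6.
sd(W) = |-8|·117.6 = 940.8.
sd(U) = |-0.82|·940.8 = 771.456.

sd(U) = 771.456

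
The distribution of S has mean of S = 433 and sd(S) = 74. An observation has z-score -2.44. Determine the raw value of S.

S = 252.44

S = mean of S + z·sd(S) = 433 + (-2.44)·74 = 252.44.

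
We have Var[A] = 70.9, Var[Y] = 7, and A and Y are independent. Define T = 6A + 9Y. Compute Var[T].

Var[T] = 3119.4

Var[T] = a²·Var[A] + b²·Var[Y] + 2ab·Cov(A, Y) with a = 6, b = 9.
Independence gives Cov(A, Y) = 0.
= 6²·70.9 + 9²·7 + 2·6·9·0
= 2552.4 + 567 + 0 = 3119.4.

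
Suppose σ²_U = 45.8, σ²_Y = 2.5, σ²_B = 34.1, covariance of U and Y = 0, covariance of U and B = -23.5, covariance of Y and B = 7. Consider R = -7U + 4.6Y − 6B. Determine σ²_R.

σ²_R = a²·σ²_U + b²·σ²_Y + c²·σ²_B + 2ab·covariance of U and Y + 2ac·covariance of U and B + 2bc·covariance of Y and B, with a = -7, b = 4.6, c = -6.
= 2244.2 + 52.9 + 1227.6 + 0 + (-1974) + (-386.4)
= 1164.3.

σ²_R = 1164.3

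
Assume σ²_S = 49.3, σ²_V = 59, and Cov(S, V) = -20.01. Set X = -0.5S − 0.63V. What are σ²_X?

σ²_X = 23.1358

σ²_X = a²·σ²_S + b²·σ²_V + 2ab·Cov(S, V) with a = -0.5, b = -0.63.
= (-0.5)²·49.3 + (-0.63)²·59 + 2·(-0.5)·(-0.63)·(-20.01)
= 12.325 + 23.4171 + (-12.6063) = 23.1358.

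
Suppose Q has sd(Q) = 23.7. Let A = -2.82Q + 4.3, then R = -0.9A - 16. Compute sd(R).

sd(R) = 60.1506

sd(A) = |-2.82|·23.7 = 66.834.
sd(R) = |-0.9|·66.834 = 60.1506.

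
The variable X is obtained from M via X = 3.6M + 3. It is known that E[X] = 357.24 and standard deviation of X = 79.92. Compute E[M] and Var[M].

E[M] = 98.4, Var[M] = 492.84

From X = 3.6M + 3: E[X] = a·E[M] + b, so E[M] = (E[X] − b)/a = (357.24 − 3)/3.6 = 98.4.
Var[X] = 79.92² = 6387.2064.
Var[X] = a²·Var[M], so Var[M] = 6387.2064/3.6² = 492.84.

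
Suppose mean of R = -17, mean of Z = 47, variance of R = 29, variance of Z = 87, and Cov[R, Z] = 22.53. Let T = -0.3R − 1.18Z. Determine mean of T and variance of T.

mean of T = -50.36, variance of T = 139.70004

mean of T = (-0.3)·mean of R + (-1.18)·mean of Z = (-0.3)·(-17) + (-1.18)·47 = -50.36.
variance of T = a²·variance of R + b²·variance of Z + 2ab·Cov[R, Z] with a = -0.3, b = -1.18.
= (-0.3)²·29 + (-1.18)²·87 + 2·(-0.3)·(-1.18)·22.53
= 2.61 + 121.1388 + 15.95124 = 139.70004.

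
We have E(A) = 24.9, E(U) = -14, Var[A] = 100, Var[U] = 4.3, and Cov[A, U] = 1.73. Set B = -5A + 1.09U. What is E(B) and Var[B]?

E(B) = (-5)·E(A) + 1.09·E(U) = (-5)·24.9 + 1.09·(-14) = -139.76.
Var[B] = a²·Var[A] + b²·Var[U] + 2ab·Cov[A, U] with a = -5, b = 1.09.
= (-5)²·100 + 1.09²·4.3 + 2·(-5)·1.09·1.73
= 2500 + 5.10883 + (-18.857) = 2486.25183.

E(B) = -139.76, Var[B] = 2486.25183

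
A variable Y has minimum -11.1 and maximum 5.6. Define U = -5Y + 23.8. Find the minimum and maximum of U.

a = -5 < 0, so order reverses: min(U) = a·max(Y)+b = (-5)·5.6 + 23.8 = -4.2; max(U) = a·min(Y)+b = (-5)·(-11.1) + 23.8 = 79.3.

min(U) = -4.2, max(U) = 79.3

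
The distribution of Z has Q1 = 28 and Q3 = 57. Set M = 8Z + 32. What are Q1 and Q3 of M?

a = 8 > 0: Q1(M) = a·Q1(Z)+b = 256, Q3(M) = a·Q3(Z)+b = 488.

Q1(M) = 256, Q3(M) = 488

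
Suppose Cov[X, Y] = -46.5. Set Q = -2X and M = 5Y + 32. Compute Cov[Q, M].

Cov[Q, M] = a·c·Cov[X, Y] = (-2)·5·(-46.5) = 465. Additive constants drop out.

Cov[Q, M] = 465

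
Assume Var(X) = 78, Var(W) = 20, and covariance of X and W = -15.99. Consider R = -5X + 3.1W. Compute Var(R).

Var(R) = a²·Var(X) + b²·Var(W) + 2ab·covariance of X and W with a = -5, b = 3.1.
= (-5)²·78 + 3.1²·20 + 2·(-5)·3.1·(-15.99)
= 1950 + 192.2 + 495.69 = 2637.89.

Var(R) = 2637.89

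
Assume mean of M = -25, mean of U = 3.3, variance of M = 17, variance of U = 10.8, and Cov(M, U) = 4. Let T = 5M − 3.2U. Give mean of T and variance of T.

mean of T = -135.56, variance of T = 407.592

mean of T = 5·mean of M + (-3.2)·mean of U = 5·(-25) + (-3.2)·3.3 = -135.56.
variance of T = a²·variance of M + b²·variance of U + 2ab·Cov(M, U) with a = 5, b = -3.2.
= 5²·17 + (-3.2)²·10.8 + 2·5·(-3.2)·4
= 425 + 110.592 + (-128) = 407.592.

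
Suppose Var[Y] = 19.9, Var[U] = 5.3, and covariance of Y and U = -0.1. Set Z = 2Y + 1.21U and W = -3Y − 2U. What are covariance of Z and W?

covariance of Z and W = -131.463

By bilinearity, covariance of Z and W = ac·Var[Y] + bd·Var[U] + (ad+bc)·covariance of Y and U, with a=2, b=1.21, c=-3, d=-2.
ac·Var[Y] = 2·(-3)·19.9 = -119.4
bd·Var[U] = 1.21·(-2)·5.3 = -12.826
(ad+bc)·covariance of Y and U = (-7.63)·(-0.1) = 0.763
covariance of Z and W = -119.4 + (-12.826) + 0.763 = -131.463.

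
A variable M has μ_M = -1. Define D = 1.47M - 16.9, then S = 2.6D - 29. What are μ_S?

μ_D = 1.47·(-1) + (-16.9) = -18.37.
μ_S = 2.6·(-18.37) + (-29) = -76.762.

μ_S = -76.762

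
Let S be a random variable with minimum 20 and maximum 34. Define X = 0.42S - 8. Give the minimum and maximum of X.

min(X) = 0.4, max(X) = 6.28

a = 0.42 > 0, so min(X) = a·min(S)+b = 0.42·20 + (-8) = 0.4 and max(X) = 0.42·34 + (-8) = 6.28.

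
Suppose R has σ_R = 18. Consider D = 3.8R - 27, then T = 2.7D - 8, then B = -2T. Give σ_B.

σ_D = |3.8|·18 = 68.4.
σ_T = |2.7|·68.4 = 184.68.
σ_B = |-2|·184.68 = 369.36.

σ_B = 369.36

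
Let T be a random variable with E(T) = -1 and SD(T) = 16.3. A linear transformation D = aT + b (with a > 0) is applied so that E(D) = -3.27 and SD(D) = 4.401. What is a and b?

SD(D) = a·SD(T) (a > 0), so a = 4.401/16.3 = 0.27.
E(D) = a·E(T) + b, so b = -3.27 − 0.27·(-1) = -3.

a = 0.27, b = -3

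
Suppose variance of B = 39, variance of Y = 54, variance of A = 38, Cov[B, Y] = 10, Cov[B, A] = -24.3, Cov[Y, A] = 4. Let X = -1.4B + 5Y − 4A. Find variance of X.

variance of X = 1462.28

variance of X = a²·variance of B + b²·variance of Y + c²·variance of A + 2ab·Cov[B, Y] + 2ac·Cov[B, A] + 2bc·Cov[Y, A], with a = -1.4, b = 5, c = -4.
= 76.44 + 1350 + 608 + (-140) + (-272.16) + (-160)
= 1462.28.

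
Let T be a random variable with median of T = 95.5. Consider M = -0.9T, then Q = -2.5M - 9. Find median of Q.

median of M = (-0.9)·95.5 = -85.95.
median of Q = (-2.5)·(-85.95) + (-9) = 205.875.

median of Q = 205.875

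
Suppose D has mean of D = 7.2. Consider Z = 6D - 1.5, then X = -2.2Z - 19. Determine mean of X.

mean of Z = 6·7.2 + (-1.5) = 41.7.
mean of X = (-2.2)·41.7 + (-19) = -110.74.

mean of X = -110.74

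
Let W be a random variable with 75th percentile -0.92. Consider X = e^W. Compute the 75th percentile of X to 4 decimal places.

75th percentile of X = 0.3985

e^W is increasing, so P_{75}(X) = g(P_{75}(W)) ≈ 0.3985.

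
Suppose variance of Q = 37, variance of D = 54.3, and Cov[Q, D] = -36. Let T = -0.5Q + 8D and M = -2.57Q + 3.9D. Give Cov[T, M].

Cov[T, M] = 2552.065

By bilinearity, Cov[T, M] = ac·variance of Q + bd·variance of D + (ad+bc)·Cov[Q, D], with a=-0.5, b=8, c=-2.57, d=3.9.
ac·variance of Q = (-0.5)·(-2.57)·37 = 47.545
bd·variance of D = 8·3.9·54.3 = 1694.16
(ad+bc)·Cov[Q, D] = (-22.51)·(-36) = 810.36
Cov[T, M] = 47.545 + 1694.16 + 810.36 = 2552.065.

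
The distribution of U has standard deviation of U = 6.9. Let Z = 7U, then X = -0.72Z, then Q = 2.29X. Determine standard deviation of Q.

standard deviation of Q = 79.63704

standard deviation of Z = |7|·6.9 = 48.3.
standard deviation of X = |-0.72|·48.3 = 34.776.
standard deviation of Q = |2.29|·34.776 = 79.63704.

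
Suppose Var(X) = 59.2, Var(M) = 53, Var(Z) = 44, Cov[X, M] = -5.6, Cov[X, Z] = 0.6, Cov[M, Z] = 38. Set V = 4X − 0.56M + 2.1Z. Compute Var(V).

Var(V) = 1103.6528

Var(V) = a²·Var(X) + b²·Var(M) + c²·Var(Z) + 2ab·Cov[X, M] + 2ac·Cov[X, Z] + 2bc·Cov[M, Z], with a = 4, b = -0.56, c = 2.1.
= 947.2 + 16.6208 + 194.04 + 25.088 + 10.08 + (-89.376)
= 1103.6528.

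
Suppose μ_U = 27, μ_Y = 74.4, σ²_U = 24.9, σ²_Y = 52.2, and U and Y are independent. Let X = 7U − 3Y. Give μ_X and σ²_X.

μ_X = -34.2, σ²_X = 1689.9

μ_X = 7·μ_U + (-3)·μ_Y = 7·27 + (-3)·74.4 = -34.2.
σ²_X = a²·σ²_U + b²·σ²_Y + 2ab·covariance of U and Y with a = 7, b = -3.
Independence gives covariance of U and Y = 0.
= 7²·24.9 + (-3)²·52.2 + 2·7·(-3)·0
= 1220.1 + 469.8 + 0 = 1689.9.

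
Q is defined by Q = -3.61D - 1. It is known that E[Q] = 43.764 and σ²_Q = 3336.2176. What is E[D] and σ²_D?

From Q = -3.61D - 1: E[Q] = a·E[D] + b, so E[D] = (E[Q] − b)/a = (43.764 − (-1))/(-3.61) = -12.4.
σ²_Q = a²·σ²_D, so σ²_D = 3336.2176/(-3.61)² = 256.

E[D] = -12.4, σ²_D = 256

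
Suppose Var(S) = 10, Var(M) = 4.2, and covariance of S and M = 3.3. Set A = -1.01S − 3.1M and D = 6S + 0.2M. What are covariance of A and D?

By bilinearity, covariance of A and D = ac·Var(S) + bd·Var(M) + (ad+bc)·covariance of S and M, with a=-1.01, b=-3.1, c=6, d=0.2.
ac·Var(S) = (-1.01)·6·10 = -60.6
bd·Var(M) = (-3.1)·0.2·4.2 = -2.604
(ad+bc)·covariance of S and M = (-18.802)·3.3 = -62.0466
covariance of A and D = -60.6 + (-2.604) + (-62.0466) = -125.2506.

covariance of A and D = -125.2506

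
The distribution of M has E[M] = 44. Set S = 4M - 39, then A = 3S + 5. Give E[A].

E[A] = 416

E[S] = 4·44 + (-39) = 137.
E[A] = 3·137 + 5 = 416.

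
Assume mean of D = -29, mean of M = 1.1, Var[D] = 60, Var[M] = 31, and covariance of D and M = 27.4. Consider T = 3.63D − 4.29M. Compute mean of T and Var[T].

mean of T = 3.63·mean of D + (-4.29)·mean of M = 3.63·(-29) + (-4.29)·1.1 = -109.989.
Var[T] = a²·Var[D] + b²·Var[M] + 2ab·covariance of D and M with a = 3.63, b = -4.29.
= 3.63²·60 + (-4.29)²·31 + 2·3.63·(-4.29)·27.4
= 790.614 + 570.5271 + (-853.38396) = 507.75714.

mean of T = -109.989, Var[T] = 507.75714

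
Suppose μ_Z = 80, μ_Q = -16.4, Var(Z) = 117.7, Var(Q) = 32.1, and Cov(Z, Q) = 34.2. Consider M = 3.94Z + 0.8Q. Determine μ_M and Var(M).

μ_M = 302.08, Var(M) = 2063.26852

μ_M = 3.94·μ_Z + 0.8·μ_Q = 3.94·80 + 0.8·(-16.4) = 302.08.
Var(M) = a²·Var(Z) + b²·Var(Q) + 2ab·Cov(Z, Q) with a = 3.94, b = 0.8.
= 3.94²·117.7 + 0.8²·32.1 + 2·3.94·0.8·34.2
= 1827.12772 + 20.544 + 215.5968 = 2063.26852.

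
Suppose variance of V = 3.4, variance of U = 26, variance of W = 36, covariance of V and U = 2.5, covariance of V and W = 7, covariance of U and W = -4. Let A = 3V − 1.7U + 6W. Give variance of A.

variance of A = a²·variance of V + b²·variance of U + c²·variance of W + 2ab·covariance of V and U + 2ac·covariance of V and W + 2bc·covariance of U and W, with a = 3, b = -1.7, c = 6.
= 30.6 + 75.14 + 1296 + (-25.5) + 252 + 81.6
= 1709.84.

variance of A = 1709.84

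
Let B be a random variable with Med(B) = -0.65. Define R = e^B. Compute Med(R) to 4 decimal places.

Med(R) = 0.522

e^B is monotone on this domain, so Med(R) = exp(-0.65) ≈ 0.522.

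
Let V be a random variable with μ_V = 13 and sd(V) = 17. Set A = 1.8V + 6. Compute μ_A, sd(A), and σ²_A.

A = 1.8V + 6 is linear with a = 1.8, b = 6.
μ_A = a·μ_V + b = 1.8·13 + 6 = 29.4.
sd(A) = |a|·sd(V) = |1.8|·17 = 30.6.
σ²_V = 17² = 289.
σ²_A = a²·σ²_V = 1.8²·289 = 936.36 (the additive constant 6 does not affect variance).

μ_A = 29.4, sd(A) = 30.6, σ²_A = 936.36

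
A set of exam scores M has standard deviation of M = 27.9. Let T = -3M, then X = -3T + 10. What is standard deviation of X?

standard deviation of X = 251.1

standard deviation of T = |-3|·27.9 = 83.7.
standard deviation of X = |-3|·83.7 = 251.1.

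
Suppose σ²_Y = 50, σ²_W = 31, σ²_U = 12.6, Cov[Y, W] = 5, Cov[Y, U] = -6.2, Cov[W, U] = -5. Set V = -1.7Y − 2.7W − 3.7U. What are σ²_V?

σ²_V = 410.988

σ²_V = a²·σ²_Y + b²·σ²_W + c²·σ²_U + 2ab·Cov[Y, W] + 2ac·Cov[Y, U] + 2bc·Cov[W, U], with a = -1.7, b = -2.7, c = -3.7.
= 144.5 + 225.99 + 172.494 + 45.9 + (-77.996) + (-99.9)
= 410.988.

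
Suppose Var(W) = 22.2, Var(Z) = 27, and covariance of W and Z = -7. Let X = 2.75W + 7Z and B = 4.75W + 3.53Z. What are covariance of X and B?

By bilinearity, covariance of X and B = ac·Var(W) + bd·Var(Z) + (ad+bc)·covariance of W and Z, with a=2.75, b=7, c=4.75, d=3.53.
ac·Var(W) = 2.75·4.75·22.2 = 289.9875
bd·Var(Z) = 7·3.53·27 = 667.17
(ad+bc)·covariance of W and Z = (42.9575)·(-7) = -300.7025
covariance of X and B = 289.9875 + 667.17 + (-300.7025) = 656.455.

covariance of X and B = 656.455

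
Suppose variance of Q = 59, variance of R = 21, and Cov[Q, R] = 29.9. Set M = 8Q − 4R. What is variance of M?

variance of M = a²·variance of Q + b²·variance of R + 2ab·Cov[Q, R] with a = 8, b = -4.
= 8²·59 + (-4)²·21 + 2·8·(-4)·29.9
= 3776 + 336 + (-1913.6) = 2198.4.

variance of M = 2198.4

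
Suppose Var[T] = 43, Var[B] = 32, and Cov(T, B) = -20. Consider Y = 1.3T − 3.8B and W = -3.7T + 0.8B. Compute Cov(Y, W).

By bilinearity, Cov(Y, W) = ac·Var[T] + bd·Var[B] + (ad+bc)·Cov(T, B), with a=1.3, b=-3.8, c=-3.7, d=0.8.
ac·Var[T] = 1.3·(-3.7)·43 = -206.83
bd·Var[B] = (-3.8)·0.8·32 = -97.28
(ad+bc)·Cov(T, B) = (15.1)·(-20) = -302
Cov(Y, W) = -206.83 + (-97.28) + (-302) = -606.11.

Cov(Y, W) = -606.11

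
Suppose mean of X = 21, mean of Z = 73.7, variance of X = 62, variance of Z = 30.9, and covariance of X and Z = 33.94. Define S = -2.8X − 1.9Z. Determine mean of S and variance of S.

mean of S = (-2.8)·mean of X + (-1.9)·mean of Z = (-2.8)·21 + (-1.9)·73.7 = -198.83.
variance of S = a²·variance of X + b²·variance of Z + 2ab·covariance of X and Z with a = -2.8, b = -1.9.
= (-2.8)²·62 + (-1.9)²·30.9 + 2·(-2.8)·(-1.9)·33.94
= 486.08 + 111.549 + 361.1216 = 958.7506.

mean of S = -198.83, variance of S = 958.7506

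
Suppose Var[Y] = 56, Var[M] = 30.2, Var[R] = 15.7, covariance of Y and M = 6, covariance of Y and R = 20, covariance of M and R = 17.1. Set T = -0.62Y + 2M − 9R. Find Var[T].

Var[T] = a²·Var[Y] + b²·Var[M] + c²·Var[R] + 2ab·covariance of Y and M + 2ac·covariance of Y and R + 2bc·covariance of M and R, with a = -0.62, b = 2, c = -9.
= 21.5264 + 120.8 + 1271.7 + (-14.88) + 223.2 + (-615.6)
= 1006.7464.

Var[T] = 1006.7464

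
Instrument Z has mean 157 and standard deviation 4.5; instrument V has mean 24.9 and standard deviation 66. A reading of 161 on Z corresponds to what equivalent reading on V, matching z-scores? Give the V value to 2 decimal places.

V = 83.57

z = (161 − 157)/4.5 ≈ 0.8889.
V = 24.9 + z·66 = 24.9 + (161 − 157)·66/4.5 ≈ 83.57.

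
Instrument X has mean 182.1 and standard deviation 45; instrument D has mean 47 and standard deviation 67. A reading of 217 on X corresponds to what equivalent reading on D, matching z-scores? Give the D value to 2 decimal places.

D = 98.96

z = (217 − 182.1)/45 ≈ 0.7756.
D = 47 + z·67 = 47 + (217 − 182.1)·67/45 ≈ 98.96.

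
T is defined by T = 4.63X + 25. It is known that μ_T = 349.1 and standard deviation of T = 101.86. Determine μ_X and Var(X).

From T = 4.63X + 25: μ_T = a·μ_X + b, so μ_X = (μ_T − b)/a = (349.1 − 25)/4.63 = 70.
Var(T) = 101.86² = 10375.4596.
Var(T) = a²·Var(X), so Var(X) = 10375.4596/4.63² = 484.

μ_X = 70, Var(X) = 484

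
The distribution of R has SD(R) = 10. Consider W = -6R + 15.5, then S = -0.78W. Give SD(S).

SD(S) = 46.8

SD(W) = |-6|·10 = 60.
SD(S) = |-0.78|·60 = 46.8.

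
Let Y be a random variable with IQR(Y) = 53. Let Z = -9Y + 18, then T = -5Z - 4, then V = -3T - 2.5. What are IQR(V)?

IQR(V) = 7155

IQR(Z) = |-9|·53 = 477.
IQR(T) = |-5|·477 = 2385.
IQR(V) = |-3|·2385 = 7155.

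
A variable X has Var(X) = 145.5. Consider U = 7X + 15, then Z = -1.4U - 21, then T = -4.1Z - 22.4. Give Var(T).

Var(T) = 234899.9142

Var(U) = 7²·145.5 = 7129.5.
Var(Z) = (-1.4)²·7129.5 = 13973.82.
Var(T) = (-4.1)²·13973.82 = 234899.9142.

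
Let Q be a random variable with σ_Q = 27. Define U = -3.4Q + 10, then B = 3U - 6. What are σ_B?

σ_B = 275.4

σ_U = |-3.4|·27 = 91.8.
σ_B = |3|·91.8 = 275.4.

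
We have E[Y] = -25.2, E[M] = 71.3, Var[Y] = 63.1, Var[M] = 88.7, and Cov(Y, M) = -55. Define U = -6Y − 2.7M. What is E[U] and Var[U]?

E[U] = -41.31, Var[U] = 1136.223

E[U] = (-6)·E[Y] + (-2.7)·E[M] = (-6)·(-25.2) + (-2.7)·71.3 = -41.31.
Var[U] = a²·Var[Y] + b²·Var[M] + 2ab·Cov(Y, M) with a = -6, b = -2.7.
= (-6)²·63.1 + (-2.7)²·88.7 + 2·(-6)·(-2.7)·(-55)
= 2271.6 + 646.623 + (-1782) = 1136.223.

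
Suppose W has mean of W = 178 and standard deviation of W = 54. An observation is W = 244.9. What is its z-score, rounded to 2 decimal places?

z = (W − mean of W) / standard deviation of W = (244.9 − 178) / 54 ≈ 1.24.

z = 1.24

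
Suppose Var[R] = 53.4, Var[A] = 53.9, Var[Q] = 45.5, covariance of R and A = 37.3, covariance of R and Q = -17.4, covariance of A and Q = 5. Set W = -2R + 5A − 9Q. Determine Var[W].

Var[W] = 3424.2

Var[W] = a²·Var[R] + b²·Var[A] + c²·Var[Q] + 2ab·covariance of R and A + 2ac·covariance of R and Q + 2bc·covariance of A and Q, with a = -2, b = 5, c = -9.
= 213.6 + 1347.5 + 3685.5 + (-746) + (-626.4) + (-450)
= 3424.2.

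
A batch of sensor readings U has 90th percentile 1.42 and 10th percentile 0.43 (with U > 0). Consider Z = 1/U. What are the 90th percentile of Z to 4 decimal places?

1/U is decreasing on U > 0, so percentile order reverses: P_{90}(Z) uses P_{10}(U) = 0.43.
P_{90}(Z) = 1/0.43 ≈ 2.3256.

90th percentile of Z = 2.3256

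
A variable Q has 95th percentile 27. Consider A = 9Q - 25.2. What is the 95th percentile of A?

95th percentile of A = 217.8

Since a = 9 > 0 the transformation is increasing, so the 95th percentile of A = a·(P_{95} of Q) + b = 9·27 + (-25.2) = 217.8.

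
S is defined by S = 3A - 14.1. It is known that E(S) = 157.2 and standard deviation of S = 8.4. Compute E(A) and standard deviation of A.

E(A) = 57.1, standard deviation of A = 2.8

From S = 3A - 14.1: E(S) = a·E(A) + b, so E(A) = (E(S) − b)/a = (157.2 − (-14.1))/3 = 57.1.
standard deviation of S = |a|·standard deviation of A, so standard deviation of A = 8.4/|3| = 2.8.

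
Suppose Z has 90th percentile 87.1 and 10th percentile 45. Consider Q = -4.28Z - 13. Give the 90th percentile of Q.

90th percentile of Q = -205.6

Since a = -4.28 < 0 the transformation is decreasing, reversing order: the 90th percentile of Q corresponds to the 10th percentile of Z.
So P_{90}(Q) = a·P_{10}(Z) + b = (-4.28)·45 + (-13) = -205.6.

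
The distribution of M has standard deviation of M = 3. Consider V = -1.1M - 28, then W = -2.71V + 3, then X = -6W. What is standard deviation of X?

standard deviation of V = |-1.1|·3 = 3.3.
standard deviation of W = |-2.71|·3.3 = 8.943.
standard deviation of X = |-6|·8.943 = 53.658.

standard deviation of X = 53.658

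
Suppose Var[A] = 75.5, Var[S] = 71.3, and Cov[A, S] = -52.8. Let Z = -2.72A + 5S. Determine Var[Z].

Var[Z] = 3777.2392

Var[Z] = a²·Var[A] + b²·Var[S] + 2ab·Cov[A, S] with a = -2.72, b = 5.
= (-2.72)²·75.5 + 5²·71.3 + 2·(-2.72)·5·(-52.8)
= 558.5792 + 1782.5 + 1436.16 = 3777.2392.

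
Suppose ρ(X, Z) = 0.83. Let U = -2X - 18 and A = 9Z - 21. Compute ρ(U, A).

ρ(U, A) = -0.83

Linear rescalings preserve |correlation|; the slopes -2 and 9 have opposite signs, so the correlation flips sign: ρ(U, A) = −ρ(X, Z) = -0.83.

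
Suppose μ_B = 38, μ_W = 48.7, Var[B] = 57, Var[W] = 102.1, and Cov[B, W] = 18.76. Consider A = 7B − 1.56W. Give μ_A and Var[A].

μ_A = 190.028, Var[A] = 2631.75216

μ_A = 7·μ_B + (-1.56)·μ_W = 7·38 + (-1.56)·48.7 = 190.028.
Var[A] = a²·Var[B] + b²·Var[W] + 2ab·Cov[B, W] with a = 7, b = -1.56.
= 7²·57 + (-1.56)²·102.1 + 2·7·(-1.56)·18.76
= 2793 + 248.47056 + (-409.7184) = 2631.75216.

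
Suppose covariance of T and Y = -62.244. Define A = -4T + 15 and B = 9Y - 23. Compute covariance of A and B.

covariance of A and B = a·c·covariance of T and Y = (-4)·9·(-62.244) = 2240.784. Additive constants drop out.

covariance of A and B = 2240.784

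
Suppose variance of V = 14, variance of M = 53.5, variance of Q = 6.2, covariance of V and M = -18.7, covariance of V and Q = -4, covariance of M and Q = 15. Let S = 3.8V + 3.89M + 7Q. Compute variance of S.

variance of S = 1366.78055

variance of S = a²·variance of V + b²·variance of M + c²·variance of Q + 2ab·covariance of V and M + 2ac·covariance of V and Q + 2bc·covariance of M and Q, with a = 3.8, b = 3.89, c = 7.
= 202.16 + 809.56735 + 303.8 + (-552.8468) + (-212.8) + 816.9
= 1366.78055.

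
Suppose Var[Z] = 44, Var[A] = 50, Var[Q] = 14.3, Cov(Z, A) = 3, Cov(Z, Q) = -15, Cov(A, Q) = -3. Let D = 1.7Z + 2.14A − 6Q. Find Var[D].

Var[D] = a²·Var[Z] + b²·Var[A] + c²·Var[Q] + 2ab·Cov(Z, A) + 2ac·Cov(Z, Q) + 2bc·Cov(A, Q), with a = 1.7, b = 2.14, c = -6.
= 127.16 + 228.98 + 514.8 + 21.828 + 306 + 77.04
= 1275.808.

Var[D] = 1275.808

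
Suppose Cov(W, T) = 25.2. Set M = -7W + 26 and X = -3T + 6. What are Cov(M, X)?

Cov(M, X) = a·c·Cov(W, T) = (-7)·(-3)·25.2 = 529.2. Additive constants drop out.

Cov(M, X) = 529.2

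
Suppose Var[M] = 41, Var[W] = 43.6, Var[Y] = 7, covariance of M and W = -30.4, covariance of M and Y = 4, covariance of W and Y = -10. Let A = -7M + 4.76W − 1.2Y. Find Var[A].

Var[A] = 5214.24736

Var[A] = a²·Var[M] + b²·Var[W] + c²·Var[Y] + 2ab·covariance of M and W + 2ac·covariance of M and Y + 2bc·covariance of W and Y, with a = -7, b = 4.76, c = -1.2.
= 2009 + 987.87136 + 10.08 + 2025.856 + 67.2 + 114.24
= 5214.24736.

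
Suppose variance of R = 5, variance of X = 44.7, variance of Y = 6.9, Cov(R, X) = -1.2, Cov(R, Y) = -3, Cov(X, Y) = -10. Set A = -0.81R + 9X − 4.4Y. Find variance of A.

variance of A = 4545.6765

variance of A = a²·variance of R + b²·variance of X + c²·variance of Y + 2ab·Cov(R, X) + 2ac·Cov(R, Y) + 2bc·Cov(X, Y), with a = -0.81, b = 9, c = -4.4.
= 3.2805 + 3620.7 + 133.584 + 17.496 + (-21.384) + 792
= 4545.6765.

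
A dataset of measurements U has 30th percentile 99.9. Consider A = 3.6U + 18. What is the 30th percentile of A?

30th percentile of A = 377.64

Since a = 3.6 > 0 the transformation is increasing, so the 30th percentile of A = a·(P_{30} of U) + b = 3.6·99.9 + 18 = 377.64.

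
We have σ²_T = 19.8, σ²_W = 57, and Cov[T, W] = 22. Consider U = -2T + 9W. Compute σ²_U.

σ²_U = 3904.2

σ²_U = a²·σ²_T + b²·σ²_W + 2ab·Cov[T, W] with a = -2, b = 9.
= (-2)²·19.8 + 9²·57 + 2·(-2)·9·22
= 79.2 + 4617 + (-792) = 3904.2.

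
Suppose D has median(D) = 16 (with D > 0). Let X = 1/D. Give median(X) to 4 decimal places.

median(X) = 0.0625

1/D is monotone on this domain, so median(X) = 1/(16) = 0.0625.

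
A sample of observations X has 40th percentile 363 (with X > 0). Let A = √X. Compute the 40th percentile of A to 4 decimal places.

40th percentile of A = 19.0526

√X is increasing, so P_{40}(A) = g(P_{40}(X)) ≈ 19.0526.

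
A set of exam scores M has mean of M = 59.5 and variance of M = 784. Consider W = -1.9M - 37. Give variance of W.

variance of W = 2830.24

W = -1.9M - 37 is linear with a = -1.9, b = -37.
variance of W = a²·variance of M = (-1.9)²·784 = 2830.24 (the additive constant -37 does not affect variance).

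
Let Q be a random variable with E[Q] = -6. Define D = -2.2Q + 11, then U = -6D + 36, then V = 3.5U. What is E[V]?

E[V] = -382.2

E[D] = (-2.2)·(-6) + 11 = 24.2.
E[U] = (-6)·24.2 + 36 = -109.2.
E[V] = 3.5·(-109.2) = -382.2.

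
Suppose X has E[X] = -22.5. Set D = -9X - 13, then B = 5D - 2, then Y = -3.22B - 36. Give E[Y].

E[Y] = -3080.51

E[D] = (-9)·(-22.5) + (-13) = 189.5.
E[B] = 5·189.5 + (-2) = 945.5.
E[Y] = (-3.22)·945.5 + (-36) = -3080.51.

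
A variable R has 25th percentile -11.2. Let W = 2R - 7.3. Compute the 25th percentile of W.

Since a = 2 > 0 the transformation is increasing, so the 25th percentile of W = a·(P_{25} of R) + b = 2·(-11.2) + (-7.3) = -29.7.

25th percentile of W = -29.7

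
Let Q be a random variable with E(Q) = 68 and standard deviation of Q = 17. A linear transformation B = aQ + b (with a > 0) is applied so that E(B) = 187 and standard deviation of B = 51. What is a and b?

a = 3, b = -17

standard deviation of B = a·standard deviation of Q (a > 0), so a = 51/17 = 3.
E(B) = a·E(Q) + b, so b = 187 − 3·68 = -17.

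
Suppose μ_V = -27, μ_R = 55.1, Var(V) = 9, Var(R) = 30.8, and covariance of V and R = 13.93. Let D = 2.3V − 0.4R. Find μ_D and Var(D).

μ_D = -84.14, Var(D) = 26.9068

μ_D = 2.3·μ_V + (-0.4)·μ_R = 2.3·(-27) + (-0.4)·55.1 = -84.14.
Var(D) = a²·Var(V) + b²·Var(R) + 2ab·covariance of V and R with a = 2.3, b = -0.4.
= 2.3²·9 + (-0.4)²·30.8 + 2·2.3·(-0.4)·13.93
= 47.61 + 4.928 + (-25.6312) = 26.9068.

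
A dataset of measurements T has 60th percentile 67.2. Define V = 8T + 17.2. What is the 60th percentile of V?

Since a = 8 > 0 the transformation is increasing, so the 60th percentile of V = a·(P_{60} of T) + b = 8·67.2 + 17.2 = 554.8.

60th percentile of V = 554.8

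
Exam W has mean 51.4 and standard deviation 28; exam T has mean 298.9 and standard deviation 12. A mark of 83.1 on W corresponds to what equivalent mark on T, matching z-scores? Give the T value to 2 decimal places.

T = 312.49

z = (83.1 − 51.4)/28 ≈ 1.1321.
T = 298.9 + z·12 = 298.9 + (83.1 − 51.4)·12/28 ≈ 312.49.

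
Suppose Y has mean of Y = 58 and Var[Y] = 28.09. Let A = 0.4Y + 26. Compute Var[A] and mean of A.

A = 0.4Y + 26 is linear with a = 0.4, b = 26.
Var[A] = a²·Var[Y] = 0.4²·28.09 = 4.4944 (the additive constant 26 does not affect variance).
mean of A = a·mean of Y + b = 0.4·58 + 26 = 49.2.

Var[A] = 4.4944, mean of A = 49.2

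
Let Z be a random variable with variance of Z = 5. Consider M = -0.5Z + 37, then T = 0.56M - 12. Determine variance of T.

variance of M = (-0.5)²·5 = 1.25.
variance of T = 0.56²·1.25 = 0.392.

variance of T = 0.392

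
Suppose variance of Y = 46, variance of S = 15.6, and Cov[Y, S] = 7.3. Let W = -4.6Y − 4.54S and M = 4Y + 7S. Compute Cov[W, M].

Cov[W, M] = -1709.796

By bilinearity, Cov[W, M] = ac·variance of Y + bd·variance of S + (ad+bc)·Cov[Y, S], with a=-4.6, b=-4.54, c=4, d=7.
ac·variance of Y = (-4.6)·4·46 = -846.4
bd·variance of S = (-4.54)·7·15.6 = -495.768
(ad+bc)·Cov[Y, S] = (-50.36)·7.3 = -367.628
Cov[W, M] = -846.4 + (-495.768) + (-367.628) = -1709.796.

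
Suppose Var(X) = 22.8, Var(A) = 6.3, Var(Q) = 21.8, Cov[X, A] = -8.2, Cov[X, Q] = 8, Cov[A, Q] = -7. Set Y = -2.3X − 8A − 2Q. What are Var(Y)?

Var(Y) = 158.852

Var(Y) = a²·Var(X) + b²·Var(A) + c²·Var(Q) + 2ab·Cov[X, A] + 2ac·Cov[X, Q] + 2bc·Cov[A, Q], with a = -2.3, b = -8, c = -2.
= 120.612 + 403.2 + 87.2 + (-301.76) + 73.6 + (-224)
= 158.852.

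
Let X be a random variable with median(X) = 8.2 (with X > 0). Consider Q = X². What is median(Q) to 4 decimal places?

X² is monotone on this domain, so median(Q) = square(8.2) = 67.24.

median(Q) = 67.24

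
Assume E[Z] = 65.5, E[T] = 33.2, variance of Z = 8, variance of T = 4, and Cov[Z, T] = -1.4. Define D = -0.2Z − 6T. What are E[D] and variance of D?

E[D] = -212.3, variance of D = 140.96

E[D] = (-0.2)·E[Z] + (-6)·E[T] = (-0.2)·65.5 + (-6)·33.2 = -212.3.
variance of D = a²·variance of Z + b²·variance of T + 2ab·Cov[Z, T] with a = -0.2, b = -6.
= (-0.2)²·8 + (-6)²·4 + 2·(-0.2)·(-6)·(-1.4)
= 0.32 + 144 + (-3.36) = 140.96.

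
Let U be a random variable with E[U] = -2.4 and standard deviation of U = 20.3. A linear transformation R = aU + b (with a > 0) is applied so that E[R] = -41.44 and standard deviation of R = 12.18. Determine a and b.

standard deviation of R = a·standard deviation of U (a > 0), so a = 12.18/20.3 = 0.6.
E[R] = a·E[U] + b, so b = -41.44 − 0.6·(-2.4) = -40.

a = 0.6, b = -40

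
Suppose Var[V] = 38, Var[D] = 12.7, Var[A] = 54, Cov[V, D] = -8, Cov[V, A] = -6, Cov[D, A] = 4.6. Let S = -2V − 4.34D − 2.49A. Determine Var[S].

Var[S] = 626.79824

Var[S] = a²·Var[V] + b²·Var[D] + c²·Var[A] + 2ab·Cov[V, D] + 2ac·Cov[V, A] + 2bc·Cov[D, A], with a = -2, b = -4.34, c = -2.49.
= 152 + 239.21212 + 334.8054 + (-138.88) + (-59.76) + 99.42072
= 626.79824.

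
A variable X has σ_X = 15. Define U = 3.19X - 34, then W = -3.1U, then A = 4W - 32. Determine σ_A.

σ_U = |3.19|·15 = 47.85.
σ_W = |-3.1|·47.85 = 148.335.
σ_A = |4|·148.335 = 593.34.

σ_A = 593.34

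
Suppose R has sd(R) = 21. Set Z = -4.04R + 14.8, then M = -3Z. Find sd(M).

sd(M) = 254.52

sd(Z) = |-4.04|·21 = 84.84.
sd(M) = |-3|·84.84 = 254.52.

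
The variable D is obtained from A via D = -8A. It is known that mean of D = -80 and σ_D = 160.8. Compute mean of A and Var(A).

mean of A = 10, Var(A) = 404.01

From D = -8A: mean of D = a·mean of A + b, so mean of A = (mean of D − b)/a = (-80 − 0)/(-8) = 10.
Var(D) = 160.8² = 25856.64.
Var(D) = a²·Var(A), so Var(A) = 25856.64/(-8)² = 404.01.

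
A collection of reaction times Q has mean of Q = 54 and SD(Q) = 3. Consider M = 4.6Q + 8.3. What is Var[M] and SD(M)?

M = 4.6Q + 8.3 is linear with a = 4.6, b = 8.3.
Var[Q] = 3² = 9.
Var[M] = a²·Var[Q] = 4.6²·9 = 190.44 (the additive constant 8.3 does not affect variance).
SD(M) = |a|·SD(Q) = |4.6|·3 = 13.8.

Var[M] = 190.44, SD(M) = 13.8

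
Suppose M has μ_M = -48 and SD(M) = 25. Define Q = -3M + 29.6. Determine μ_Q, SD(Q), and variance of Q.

μ_Q = 173.6, SD(Q) = 75, variance of Q = 5625

Q = -3M + 29.6 is linear with a = -3, b = 29.6.
μ_Q = a·μ_M + b = (-3)·(-48) + 29.6 = 173.6.
SD(Q) = |a|·SD(M) = |-3|·25 = 75.
variance of M = 25² = 625.
variance of Q = a²·variance of M = (-3)²·625 = 5625 (the additive constant 29.6 does not affect variance).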